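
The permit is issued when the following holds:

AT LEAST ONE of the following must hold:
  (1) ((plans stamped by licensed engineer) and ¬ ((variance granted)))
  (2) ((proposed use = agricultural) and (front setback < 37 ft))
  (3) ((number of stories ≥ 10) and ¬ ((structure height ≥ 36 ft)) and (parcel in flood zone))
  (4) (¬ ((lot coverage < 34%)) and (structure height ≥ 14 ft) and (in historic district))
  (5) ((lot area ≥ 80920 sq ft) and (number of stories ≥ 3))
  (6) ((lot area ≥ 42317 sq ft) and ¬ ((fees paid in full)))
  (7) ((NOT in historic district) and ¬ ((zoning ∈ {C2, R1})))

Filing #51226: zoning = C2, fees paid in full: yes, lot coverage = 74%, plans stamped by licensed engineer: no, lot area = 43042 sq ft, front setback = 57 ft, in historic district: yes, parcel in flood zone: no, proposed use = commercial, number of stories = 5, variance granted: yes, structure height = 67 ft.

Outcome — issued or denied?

Issued

Atomic conditions:
  plans stamped by licensed engineer: no → false
  variance granted: yes → true
  proposed use = agricultural: commercial == agricultural is false
  front setback < 37 ft: 57 < 37 is false
  number of stories ≥ 10: 5 ≥ 10 is false
  structure height ≥ 36 ft: 67 ≥ 36 is true
  parcel in flood zone: no → false
  lot coverage < 34%: 74 < 34 is false
  structure height ≥ 14 ft: 67 ≥ 14 is true
  in historic district: yes → true
  lot area ≥ 80920 sq ft: 43042 ≥ 80920 is false
  number of stories ≥ 3: 5 ≥ 3 is true
  lot area ≥ 42317 sq ft: 43042 ≥ 42317 is true
  fees paid in full: yes → true
  NOT in historic district: yes → false
  zoning ∈ {C2, R1}: C2 is in the set → true
Combine:
[1.2] NOT true = false
[1] false AND false = false
[2] false AND false = false
[3.2] NOT true = false
[3] false AND false AND false = false
[4.1] NOT false = true
[4] true AND true AND true = true
[5] false AND true = false
[6.2] NOT true = false
[6] true AND false = false
[7.2] NOT true = false
[7] false AND false = false
[root] false OR false OR false OR true OR false OR false OR false = true
Overall: true → issued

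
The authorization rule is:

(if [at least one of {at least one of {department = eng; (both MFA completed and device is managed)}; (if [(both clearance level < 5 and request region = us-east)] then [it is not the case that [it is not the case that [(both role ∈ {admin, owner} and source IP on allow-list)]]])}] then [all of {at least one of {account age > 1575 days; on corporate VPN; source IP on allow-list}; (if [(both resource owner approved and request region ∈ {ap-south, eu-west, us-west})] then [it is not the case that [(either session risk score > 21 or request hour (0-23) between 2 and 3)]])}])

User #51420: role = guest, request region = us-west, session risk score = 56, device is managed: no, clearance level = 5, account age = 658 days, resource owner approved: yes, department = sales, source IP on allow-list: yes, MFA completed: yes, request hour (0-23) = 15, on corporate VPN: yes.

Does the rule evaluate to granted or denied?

Denied

Atomic conditions:
  department = eng: sales == eng is false
  MFA completed: yes → true
  device is managed: no → false
  clearance level < 5: 5 < 5 is false
  request region = us-east: us-west == us-east is false
  role ∈ {admin, owner}: guest is not in the set → false
  source IP on allow-list: yes → true
  account age > 1575 days: 658 > 1575 is false
  on corporate VPN: yes → true
  resource owner approved: yes → true
  request region ∈ {ap-south, eu-west, us-west}: us-west is in the set → true
  session risk score > 21: 56 > 21 is true
  request hour (0-23) between 2 and 3: 15 in [2, 3] is false
Combine:
[1.1.2] true AND false = false
[1.1] false OR false = false
[1.2.1] false AND false = false
[1.2.2.1.1] false AND true = false
[1.2.2.1] NOT false = true
[1.2.2] NOT true = false
[1.2] false → false (antecedent false ⇒ implication holds) = true
[1] false OR true = true
[2.1] false OR true OR true = true
[2.2.1] true AND true = true
[2.2.2.1] true OR false = true
[2.2.2] NOT true = false
[2.2] true → false = false
[2] true AND false = false
[root] true → false = false
Overall: false → denied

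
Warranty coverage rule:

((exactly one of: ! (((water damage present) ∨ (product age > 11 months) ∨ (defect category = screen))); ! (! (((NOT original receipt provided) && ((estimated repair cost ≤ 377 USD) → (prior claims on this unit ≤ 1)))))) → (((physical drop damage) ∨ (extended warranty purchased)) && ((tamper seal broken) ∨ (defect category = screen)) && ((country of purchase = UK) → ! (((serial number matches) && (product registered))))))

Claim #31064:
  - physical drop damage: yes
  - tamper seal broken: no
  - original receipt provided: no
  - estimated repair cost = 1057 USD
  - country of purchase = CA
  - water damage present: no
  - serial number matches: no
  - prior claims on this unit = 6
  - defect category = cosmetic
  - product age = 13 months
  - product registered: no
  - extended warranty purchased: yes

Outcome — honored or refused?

Refused

Atomic conditions:
  water damage present: no → false
  product age > 11 months: 13 > 11 is true
  defect category = screen: cosmetic == screen is false
  NOT original receipt provided: no → true
  estimated repair cost ≤ 377 USD: 1057 ≤ 377 is false
  prior claims on this unit ≤ 1: 6 ≤ 1 is false
  physical drop damage: yes → true
  extended warranty purchased: yes → true
  tamper seal broken: no → false
  country of purchase = UK: CA == UK is false
  serial number matches: no → false
  product registered: no → false
Combine:
[1.1.1] false OR true OR false = true
[1.1] NOT true = false
[1.2.1.1.2] false → false (antecedent false ⇒ implication holds) = true
[1.2.1.1] true AND true = true
[1.2.1] NOT true = false
[1.2] NOT false = true
[1] exactly-one(false, true) = true
[2.1] true OR true = true
[2.2] false OR false = false
[2.3.2.1] false AND false = false
[2.3.2] NOT false = true
[2.3] false → true (antecedent false ⇒ implication holds) = true
[2] true AND false AND true = false
[root] true → false = false
Overall: false → refused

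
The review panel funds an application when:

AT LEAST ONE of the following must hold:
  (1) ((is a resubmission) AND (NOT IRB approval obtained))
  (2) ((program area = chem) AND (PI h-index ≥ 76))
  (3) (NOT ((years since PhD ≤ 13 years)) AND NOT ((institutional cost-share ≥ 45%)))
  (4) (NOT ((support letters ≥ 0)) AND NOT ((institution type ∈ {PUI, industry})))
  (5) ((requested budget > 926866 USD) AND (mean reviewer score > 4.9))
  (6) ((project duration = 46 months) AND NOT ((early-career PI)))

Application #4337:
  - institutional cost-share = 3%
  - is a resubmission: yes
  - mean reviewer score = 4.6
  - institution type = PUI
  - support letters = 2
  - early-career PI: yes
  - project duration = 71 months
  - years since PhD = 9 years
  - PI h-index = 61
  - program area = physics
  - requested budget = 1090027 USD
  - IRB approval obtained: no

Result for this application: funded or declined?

Funded

Atomic conditions:
  is a resubmission: yes → true
  NOT IRB approval obtained: no → true
  program area = chem: physics == chem is false
  PI h-index ≥ 76: 61 ≥ 76 is false
  years since PhD ≤ 13 years: 9 ≤ 13 is true
  institutional cost-share ≥ 45%: 3 ≥ 45 is false
  support letters ≥ 0: 2 ≥ 0 is true
  institution type ∈ {PUI, industry}: PUI is in the set → true
  requested budget > 926866 USD: 1090027 > 926866 is true
  mean reviewer score > 4.9: 4.6 > 4.9 is false
  project duration = 46 months: 71 == 46 is false
  early-career PI: yes → true
Combine:
[1] true AND true = true
[2] false AND false = false
[3.1] NOT true = false
[3.2] NOT false = true
[3] false AND true = false
[4.1] NOT true = false
[4.2] NOT true = false
[4] false AND false = false
[5] true AND false = false
[6.2] NOT true = false
[6] false AND false = false
[root] true OR false OR false OR false OR false OR false = true
Overall: true → funded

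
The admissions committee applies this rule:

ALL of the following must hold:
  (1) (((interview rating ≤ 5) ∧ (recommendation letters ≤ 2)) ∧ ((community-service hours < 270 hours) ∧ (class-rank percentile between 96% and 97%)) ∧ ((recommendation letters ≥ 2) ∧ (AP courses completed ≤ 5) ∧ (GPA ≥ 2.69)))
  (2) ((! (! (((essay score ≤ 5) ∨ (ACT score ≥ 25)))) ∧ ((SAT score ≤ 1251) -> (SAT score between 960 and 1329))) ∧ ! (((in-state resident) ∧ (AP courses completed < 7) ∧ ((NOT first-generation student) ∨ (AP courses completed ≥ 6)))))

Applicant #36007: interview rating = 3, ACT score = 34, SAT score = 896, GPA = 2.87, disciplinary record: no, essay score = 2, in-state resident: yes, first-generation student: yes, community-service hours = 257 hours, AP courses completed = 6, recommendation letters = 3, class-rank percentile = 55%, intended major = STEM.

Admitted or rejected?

Rejected

Atomic conditions:
  interview rating ≤ 5: 3 ≤ 5 is true
  recommendation letters ≤ 2: 3 ≤ 2 is false
  community-service hours < 270 hours: 257 < 270 is true
  class-rank percentile between 96% and 97%: 55 in [96, 97] is false
  recommendation letters ≥ 2: 3 ≥ 2 is true
  AP courses completed ≤ 5: 6 ≤ 5 is false
  GPA ≥ 2.69: 2.87 ≥ 2.69 is true
  essay score ≤ 5: 2 ≤ 5 is true
  ACT score ≥ 25: 34 ≥ 25 is true
  SAT score ≤ 1251: 896 ≤ 1251 is true
  SAT score between 960 and 1329: 896 in [960, 1329] is false
  in-state resident: yes → true
  AP courses completed < 7: 6 < 7 is true
  NOT first-generation student: yes → false
  AP courses completed ≥ 6: 6 ≥ 6 is true
Combine:
[1.1] true AND false = false
[1.2] true AND false = false
[1.3] true AND false AND true = false
[1] false AND false AND false = false
[2.1.1.1.1] true OR true = true
[2.1.1.1] NOT true = false
[2.1.1] NOT false = true
[2.1.2] true → false = false
[2.1] true AND false = false
[2.2.1.3] false OR true = true
[2.2.1] true AND true AND true = true
[2.2] NOT true = false
[2] false AND false = false
[root] false AND false = false
Overall: false → rejected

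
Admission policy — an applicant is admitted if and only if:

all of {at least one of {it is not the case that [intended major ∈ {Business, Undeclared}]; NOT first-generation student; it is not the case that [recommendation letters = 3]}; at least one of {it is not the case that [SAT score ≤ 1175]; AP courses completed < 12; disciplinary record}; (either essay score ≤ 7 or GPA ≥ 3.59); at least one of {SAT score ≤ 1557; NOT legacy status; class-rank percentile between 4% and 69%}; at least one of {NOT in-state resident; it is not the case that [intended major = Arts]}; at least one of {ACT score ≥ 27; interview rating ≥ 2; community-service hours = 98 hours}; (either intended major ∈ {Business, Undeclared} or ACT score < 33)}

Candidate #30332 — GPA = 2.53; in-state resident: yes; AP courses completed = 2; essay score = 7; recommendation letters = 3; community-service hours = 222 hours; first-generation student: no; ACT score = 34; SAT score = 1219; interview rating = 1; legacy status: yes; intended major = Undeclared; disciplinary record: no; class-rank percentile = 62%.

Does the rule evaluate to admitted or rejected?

Admitted

Atomic conditions:
  intended major ∈ {Business, Undeclared}: Undeclared is in the set → true
  NOT first-generation student: no → true
  recommendation letters = 3: 3 == 3 is true
  SAT score ≤ 1175: 1219 ≤ 1175 is false
  AP courses completed < 12: 2 < 12 is true
  disciplinary record: no → false
  essay score ≤ 7: 7 ≤ 7 is true
  GPA ≥ 3.59: 2.53 ≥ 3.59 is false
  SAT score ≤ 1557: 1219 ≤ 1557 is true
  NOT legacy status: yes → false
  class-rank percentile between 4% and 69%: 62 in [4, 69] is true
  NOT in-state resident: yes → false
  intended major = Arts: Undeclared == Arts is false
  ACT score ≥ 27: 34 ≥ 27 is true
  interview rating ≥ 2: 1 ≥ 2 is false
  community-service hours = 98 hours: 222 == 98 is false
  ACT score < 33: 34 < 33 is false
Combine:
[1.1] NOT true = false
[1.3] NOT true = false
[1] false OR true OR false = true
[2.1] NOT false = true
[2] true OR true OR false = true
[3] true OR false = true
[4] true OR false OR true = true
[5.2] NOT false = true
[5] false OR true = true
[6] true OR false OR false = true
[7] true OR false = true
[root] true AND true AND true AND true AND true AND true AND true = true
Overall: true → admitted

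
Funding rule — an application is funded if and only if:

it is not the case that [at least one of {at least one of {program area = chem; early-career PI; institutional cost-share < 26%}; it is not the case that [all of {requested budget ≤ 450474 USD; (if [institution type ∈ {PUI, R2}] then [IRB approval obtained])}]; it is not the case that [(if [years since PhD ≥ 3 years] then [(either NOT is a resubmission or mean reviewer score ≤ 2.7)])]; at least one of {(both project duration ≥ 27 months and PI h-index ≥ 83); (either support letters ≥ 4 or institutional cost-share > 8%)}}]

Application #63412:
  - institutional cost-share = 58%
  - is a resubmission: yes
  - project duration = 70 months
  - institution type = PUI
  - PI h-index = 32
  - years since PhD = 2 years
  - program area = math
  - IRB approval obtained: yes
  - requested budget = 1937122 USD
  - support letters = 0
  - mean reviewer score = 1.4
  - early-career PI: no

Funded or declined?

Atomic conditions:
  program area = chem: math == chem is false
  early-career PI: no → false
  institutional cost-share < 26%: 58 < 26 is false
  requested budget ≤ 450474 USD: 1937122 ≤ 450474 is false
  institution type ∈ {PUI, R2}: PUI is in the set → true
  IRB approval obtained: yes → true
  years since PhD ≥ 3 years: 2 ≥ 3 is false
  NOT is a resubmission: yes → false
  mean reviewer score ≤ 2.7: 1.4 ≤ 2.7 is true
  project duration ≥ 27 months: 70 ≥ 27 is true
  PI h-index ≥ 83: 32 ≥ 83 is false
  support letters ≥ 4: 0 ≥ 4 is false
  institutional cost-share > 8%: 58 > 8 is true
Combine:
[1.1] false OR false OR false = false
[1.2.1.2] true → true = true
[1.2.1] false AND true = false
[1.2] NOT false = true
[1.3.1.2] false OR true = true
[1.3.1] false → true (antecedent false ⇒ implication holds) = true
[1.3] NOT true = false
[1.4.1] true AND false = false
[1.4.2] false OR true = true
[1.4] false OR true = true
[1] false OR true OR false OR true = true
[root] NOT true = false
Overall: false → declined

Declined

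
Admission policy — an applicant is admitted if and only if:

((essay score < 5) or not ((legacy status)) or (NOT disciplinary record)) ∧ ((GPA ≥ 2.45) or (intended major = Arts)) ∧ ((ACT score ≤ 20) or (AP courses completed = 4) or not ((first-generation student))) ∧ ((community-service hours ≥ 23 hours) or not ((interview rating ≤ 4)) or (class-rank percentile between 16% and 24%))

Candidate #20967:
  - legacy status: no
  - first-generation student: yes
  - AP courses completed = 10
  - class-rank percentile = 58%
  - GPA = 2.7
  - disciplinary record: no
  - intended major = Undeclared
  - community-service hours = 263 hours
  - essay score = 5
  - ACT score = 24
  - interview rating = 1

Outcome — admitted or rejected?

Atomic conditions:
  essay score < 5: 5 < 5 is false
  legacy status: no → false
  NOT disciplinary record: no → true
  GPA ≥ 2.45: 2.7 ≥ 2.45 is true
  intended major = Arts: Undeclared == Arts is false
  ACT score ≤ 20: 24 ≤ 20 is false
  AP courses completed = 4: 10 == 4 is false
  first-generation student: yes → true
  community-service hours ≥ 23 hours: 263 ≥ 23 is true
  interview rating ≤ 4: 1 ≤ 4 is true
  class-rank percentile between 16% and 24%: 58 in [16, 24] is false
Combine:
[1.2] NOT false = true
[1] false OR true OR true = true
[2] true OR false = true
[3.3] NOT true = false
[3] false OR false OR false = false
[4.2] NOT true = false
[4] true OR false OR false = true
[root] true AND true AND false AND true = false
Overall: false → rejected

Rejected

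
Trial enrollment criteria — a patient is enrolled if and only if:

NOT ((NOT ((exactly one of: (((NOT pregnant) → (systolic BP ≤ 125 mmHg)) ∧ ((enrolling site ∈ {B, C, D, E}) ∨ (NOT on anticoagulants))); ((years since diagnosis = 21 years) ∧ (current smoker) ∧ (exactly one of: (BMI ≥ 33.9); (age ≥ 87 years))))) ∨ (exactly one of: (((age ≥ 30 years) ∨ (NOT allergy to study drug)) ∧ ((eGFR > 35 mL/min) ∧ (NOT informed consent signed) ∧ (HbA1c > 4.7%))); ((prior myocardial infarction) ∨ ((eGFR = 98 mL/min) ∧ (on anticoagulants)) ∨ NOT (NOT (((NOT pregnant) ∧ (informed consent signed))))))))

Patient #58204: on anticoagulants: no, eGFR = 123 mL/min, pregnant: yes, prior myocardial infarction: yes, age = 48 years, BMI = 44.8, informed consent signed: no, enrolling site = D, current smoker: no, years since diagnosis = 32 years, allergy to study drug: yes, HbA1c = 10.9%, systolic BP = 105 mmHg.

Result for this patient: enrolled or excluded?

Enrolled

Atomic conditions:
  NOT pregnant: yes → false
  systolic BP ≤ 125 mmHg: 105 ≤ 125 is true
  enrolling site ∈ {B, C, D, E}: D is in the set → true
  NOT on anticoagulants: no → true
  years since diagnosis = 21 years: 32 == 21 is false
  current smoker: no → false
  BMI ≥ 33.9: 44.8 ≥ 33.9 is true
  age ≥ 87 years: 48 ≥ 87 is false
  age ≥ 30 years: 48 ≥ 30 is true
  NOT allergy to study drug: yes → false
  eGFR > 35 mL/min: 123 > 35 is true
  NOT informed consent signed: no → true
  HbA1c > 4.7%: 10.9 > 4.7 is true
  prior myocardial infarction: yes → true
  eGFR = 98 mL/min: 123 == 98 is false
  on anticoagulants: no → false
  informed consent signed: no → false
Combine:
[1.1.1.1.1] false → true (antecedent false ⇒ implication holds) = true
[1.1.1.1.2] true OR true = true
[1.1.1.1] true AND true = true
[1.1.1.2.3] exactly-one(true, false) = true
[1.1.1.2] false AND false AND true = false
[1.1.1] exactly-one(true, false) = true
[1.1] NOT true = false
[1.2.1.1] true OR false = true
[1.2.1.2] true AND true AND true = true
[1.2.1] true AND true = true
[1.2.2.2] false AND false = false
[1.2.2.3.1.1] false AND false = false
[1.2.2.3.1] NOT false = true
[1.2.2.3] NOT true = false
[1.2.2] true OR false OR false = true
[1.2] exactly-one(true, true) = false
[1] false OR false = false
[root] NOT false = true
Overall: true → enrolled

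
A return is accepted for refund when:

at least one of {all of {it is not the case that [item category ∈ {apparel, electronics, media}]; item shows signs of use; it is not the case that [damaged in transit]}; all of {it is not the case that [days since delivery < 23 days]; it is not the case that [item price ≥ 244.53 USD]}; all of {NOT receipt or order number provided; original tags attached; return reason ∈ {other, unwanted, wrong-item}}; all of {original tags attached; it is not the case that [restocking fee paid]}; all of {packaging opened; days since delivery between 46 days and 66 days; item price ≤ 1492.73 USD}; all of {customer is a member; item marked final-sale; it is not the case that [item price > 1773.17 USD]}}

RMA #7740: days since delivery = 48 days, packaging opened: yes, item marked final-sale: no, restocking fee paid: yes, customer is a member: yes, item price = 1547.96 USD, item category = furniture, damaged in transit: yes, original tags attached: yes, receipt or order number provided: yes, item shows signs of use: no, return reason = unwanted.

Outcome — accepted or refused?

Atomic conditions:
  item category ∈ {apparel, electronics, media}: furniture is not in the set → false
  item shows signs of use: no → false
  damaged in transit: yes → true
  days since delivery < 23 days: 48 < 23 is false
  item price ≥ 244.53 USD: 1547.96 ≥ 244.53 is true
  NOT receipt or order number provided: yes → false
  original tags attached: yes → true
  return reason ∈ {other, unwanted, wrong-item}: unwanted is in the set → true
  restocking fee paid: yes → true
  packaging opened: yes → true
  days since delivery between 46 days and 66 days: 48 in [46, 66] is true
  item price ≤ 1492.73 USD: 1547.96 ≤ 1492.73 is false
  customer is a member: yes → true
  item marked final-sale: no → false
  item price > 1773.17 USD: 1547.96 > 1773.17 is false
Combine:
[1.1] NOT false = true
[1.3] NOT true = false
[1] true AND false AND false = false
[2.1] NOT false = true
[2.2] NOT true = false
[2] true AND false = false
[3] false AND true AND true = false
[4.2] NOT true = false
[4] true AND false = false
[5] true AND true AND false = false
[6.3] NOT false = true
[6] true AND false AND true = false
[root] false OR false OR false OR false OR false OR false = false
Overall: false → refused

Refused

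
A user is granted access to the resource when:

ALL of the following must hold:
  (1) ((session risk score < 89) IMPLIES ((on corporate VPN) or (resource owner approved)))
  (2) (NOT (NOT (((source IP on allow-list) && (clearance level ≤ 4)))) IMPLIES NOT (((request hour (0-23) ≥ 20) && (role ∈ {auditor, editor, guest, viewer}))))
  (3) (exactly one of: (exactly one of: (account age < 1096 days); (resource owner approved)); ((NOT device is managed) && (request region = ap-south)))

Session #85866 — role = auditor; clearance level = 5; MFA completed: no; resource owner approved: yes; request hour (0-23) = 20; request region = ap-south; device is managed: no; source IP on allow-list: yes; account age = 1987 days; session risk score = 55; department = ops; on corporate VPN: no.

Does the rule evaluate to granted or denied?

Atomic conditions:
  session risk score < 89: 55 < 89 is true
  on corporate VPN: no → false
  resource owner approved: yes → true
  source IP on allow-list: yes → true
  clearance level ≤ 4: 5 ≤ 4 is false
  request hour (0-23) ≥ 20: 20 ≥ 20 is true
  role ∈ {auditor, editor, guest, viewer}: auditor is in the set → true
  account age < 1096 days: 1987 < 1096 is false
  NOT device is managed: no → true
  request region = ap-south: ap-south == ap-south is true
Combine:
[1.2] false OR true = true
[1] true → true = true
[2.1.1.1] true AND false = false
[2.1.1] NOT false = true
[2.1] NOT true = false
[2.2.1] true AND true = true
[2.2] NOT true = false
[2] false → false (antecedent false ⇒ implication holds) = true
[3.1] exactly-one(false, true) = true
[3.2] true AND true = true
[3] exactly-one(true, true) = false
[root] true AND true AND false = false
Overall: false → denied

Denied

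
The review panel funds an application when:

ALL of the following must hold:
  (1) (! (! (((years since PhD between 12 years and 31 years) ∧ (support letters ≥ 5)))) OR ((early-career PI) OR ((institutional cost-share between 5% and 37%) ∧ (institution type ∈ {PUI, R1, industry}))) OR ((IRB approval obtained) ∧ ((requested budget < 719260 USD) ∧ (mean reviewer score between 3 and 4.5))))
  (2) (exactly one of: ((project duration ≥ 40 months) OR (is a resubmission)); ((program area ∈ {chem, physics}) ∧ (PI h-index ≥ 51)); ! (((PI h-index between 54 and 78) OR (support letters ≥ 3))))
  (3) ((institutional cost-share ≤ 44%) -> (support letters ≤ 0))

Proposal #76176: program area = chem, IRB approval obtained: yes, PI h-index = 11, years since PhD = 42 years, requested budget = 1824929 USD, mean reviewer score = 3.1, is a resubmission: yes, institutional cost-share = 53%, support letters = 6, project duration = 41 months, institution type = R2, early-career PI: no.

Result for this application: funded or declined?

Atomic conditions:
  years since PhD between 12 years and 31 years: 42 in [12, 31] is false
  support letters ≥ 5: 6 ≥ 5 is true
  early-career PI: no → false
  institutional cost-share between 5% and 37%: 53 in [5, 37] is false
  institution type ∈ {PUI, R1, industry}: R2 is not in the set → false
  IRB approval obtained: yes → true
  requested budget < 719260 USD: 1824929 < 719260 is false
  mean reviewer score between 3 and 4.5: 3.1 in [3, 4.5] is true
  project duration ≥ 40 months: 41 ≥ 40 is true
  is a resubmission: yes → true
  program area ∈ {chem, physics}: chem is in the set → true
  PI h-index ≥ 51: 11 ≥ 51 is false
  PI h-index between 54 and 78: 11 in [54, 78] is false
  support letters ≥ 3: 6 ≥ 3 is true
  institutional cost-share ≤ 44%: 53 ≤ 44 is false
  support letters ≤ 0: 6 ≤ 0 is false
Combine:
[1.1.1.1] false AND true = false
[1.1.1] NOT false = true
[1.1] NOT true = false
[1.2.2] false AND false = false
[1.2] false OR false = false
[1.3.2] false AND true = false
[1.3] true AND false = false
[1] false OR false OR false = false
[2.1] true OR true = true
[2.2] true AND false = false
[2.3.1] false OR true = true
[2.3] NOT true = false
[2] exactly-one(true, false, false) = true
[3] false → false (antecedent false ⇒ implication holds) = true
[root] false AND true AND true = false
Overall: false → declined

Declined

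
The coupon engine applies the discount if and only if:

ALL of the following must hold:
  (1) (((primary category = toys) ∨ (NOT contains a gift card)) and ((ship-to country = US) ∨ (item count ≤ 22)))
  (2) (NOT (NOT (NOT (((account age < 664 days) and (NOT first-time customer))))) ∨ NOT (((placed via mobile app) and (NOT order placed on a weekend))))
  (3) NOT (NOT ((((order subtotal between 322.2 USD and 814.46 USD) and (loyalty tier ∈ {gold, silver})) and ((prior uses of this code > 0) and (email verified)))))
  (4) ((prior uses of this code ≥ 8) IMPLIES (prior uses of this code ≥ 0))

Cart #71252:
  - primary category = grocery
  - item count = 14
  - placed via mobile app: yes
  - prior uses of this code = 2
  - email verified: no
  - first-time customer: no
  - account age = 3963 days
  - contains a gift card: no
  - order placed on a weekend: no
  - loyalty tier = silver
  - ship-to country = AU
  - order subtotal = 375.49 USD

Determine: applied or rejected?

Atomic conditions:
  primary category = toys: grocery == toys is false
  NOT contains a gift card: no → true
  ship-to country = US: AU == US is false
  item count ≤ 22: 14 ≤ 22 is true
  account age < 664 days: 3963 < 664 is false
  NOT first-time customer: no → true
  placed via mobile app: yes → true
  NOT order placed on a weekend: no → true
  order subtotal between 322.2 USD and 814.46 USD: 375.49 in [322.2, 814.46] is true
  loyalty tier ∈ {gold, silver}: silver is in the set → true
  prior uses of this code > 0: 2 > 0 is true
  email verified: no → false
  prior uses of this code ≥ 8: 2 ≥ 8 is false
  prior uses of this code ≥ 0: 2 ≥ 0 is true
Combine:
[1.1] false OR true = true
[1.2] false OR true = true
[1] true AND true = true
[2.1.1.1.1] false AND true = false
[2.1.1.1] NOT false = true
[2.1.1] NOT true = false
[2.1] NOT false = true
[2.2.1] true AND true = true
[2.2] NOT true = false
[2] true OR false = true
[3.1.1.1] true AND true = true
[3.1.1.2] true AND false = false
[3.1.1] true AND false = false
[3.1] NOT false = true
[3] NOT true = false
[4] false → true (antecedent false ⇒ implication holds) = true
[root] true AND true AND false AND true = false
Overall: false → rejected

Rejected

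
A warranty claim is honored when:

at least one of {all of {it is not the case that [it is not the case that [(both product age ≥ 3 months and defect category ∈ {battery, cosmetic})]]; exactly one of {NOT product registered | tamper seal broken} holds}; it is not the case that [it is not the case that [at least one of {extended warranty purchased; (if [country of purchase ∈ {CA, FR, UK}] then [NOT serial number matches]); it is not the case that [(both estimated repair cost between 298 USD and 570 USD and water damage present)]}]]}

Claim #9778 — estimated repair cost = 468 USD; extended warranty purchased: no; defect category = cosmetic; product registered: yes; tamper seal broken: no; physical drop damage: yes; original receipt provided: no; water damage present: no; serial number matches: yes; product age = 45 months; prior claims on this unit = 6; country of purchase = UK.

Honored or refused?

Honored

Atomic conditions:
  product age ≥ 3 months: 45 ≥ 3 is true
  defect category ∈ {battery, cosmetic}: cosmetic is in the set → true
  NOT product registered: yes → false
  tamper seal broken: no → false
  extended warranty purchased: no → false
  country of purchase ∈ {CA, FR, UK}: UK is in the set → true
  NOT serial number matches: yes → false
  estimated repair cost between 298 USD and 570 USD: 468 in [298, 570] is true
  water damage present: no → false
Combine:
[1.1.1.1] true AND true = true
[1.1.1] NOT true = false
[1.1] NOT false = true
[1.2] exactly-one(false, false) = false
[1] true AND false = false
[2.1.1.2] true → false = false
[2.1.1.3.1] true AND false = false
[2.1.1.3] NOT false = true
[2.1.1] false OR false OR true = true
[2.1] NOT true = false
[2] NOT false = true
[root] false OR true = true
Overall: true → honored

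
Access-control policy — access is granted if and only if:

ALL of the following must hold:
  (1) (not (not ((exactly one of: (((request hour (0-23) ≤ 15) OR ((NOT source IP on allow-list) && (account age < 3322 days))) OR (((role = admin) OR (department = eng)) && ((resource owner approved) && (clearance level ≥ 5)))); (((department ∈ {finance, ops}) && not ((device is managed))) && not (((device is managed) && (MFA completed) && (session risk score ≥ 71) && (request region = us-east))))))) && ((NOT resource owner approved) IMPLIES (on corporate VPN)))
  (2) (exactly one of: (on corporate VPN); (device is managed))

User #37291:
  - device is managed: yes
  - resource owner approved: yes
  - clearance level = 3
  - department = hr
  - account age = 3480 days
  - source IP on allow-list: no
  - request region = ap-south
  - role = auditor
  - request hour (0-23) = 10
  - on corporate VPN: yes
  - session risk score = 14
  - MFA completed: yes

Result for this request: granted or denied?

Denied

Atomic conditions:
  request hour (0-23) ≤ 15: 10 ≤ 15 is true
  NOT source IP on allow-list: no → true
  account age < 3322 days: 3480 < 3322 is false
  role = admin: auditor == admin is false
  department = eng: hr == eng is false
  resource owner approved: yes → true
  clearance level ≥ 5: 3 ≥ 5 is false
  department ∈ {finance, ops}: hr is not in the set → false
  device is managed: yes → true
  MFA completed: yes → true
  session risk score ≥ 71: 14 ≥ 71 is false
  request region = us-east: ap-south == us-east is false
  NOT resource owner approved: yes → false
  on corporate VPN: yes → true
Combine:
[1.1.1.1.1.1.2] true AND false = false
[1.1.1.1.1.1] true OR false = true
[1.1.1.1.1.2.1] false OR false = false
[1.1.1.1.1.2.2] true AND false = false
[1.1.1.1.1.2] false AND false = false
[1.1.1.1.1] true OR false = true
[1.1.1.1.2.1.2] NOT true = false
[1.1.1.1.2.1] false AND false = false
[1.1.1.1.2.2.1] true AND true AND false AND false = false
[1.1.1.1.2.2] NOT false = true
[1.1.1.1.2] false AND true = false
[1.1.1.1] exactly-one(true, false) = true
[1.1.1] NOT true = false
[1.1] NOT false = true
[1.2] false → true (antecedent false ⇒ implication holds) = true
[1] true AND true = true
[2] exactly-one(true, true) = false
[root] true AND false = false
Overall: false → denied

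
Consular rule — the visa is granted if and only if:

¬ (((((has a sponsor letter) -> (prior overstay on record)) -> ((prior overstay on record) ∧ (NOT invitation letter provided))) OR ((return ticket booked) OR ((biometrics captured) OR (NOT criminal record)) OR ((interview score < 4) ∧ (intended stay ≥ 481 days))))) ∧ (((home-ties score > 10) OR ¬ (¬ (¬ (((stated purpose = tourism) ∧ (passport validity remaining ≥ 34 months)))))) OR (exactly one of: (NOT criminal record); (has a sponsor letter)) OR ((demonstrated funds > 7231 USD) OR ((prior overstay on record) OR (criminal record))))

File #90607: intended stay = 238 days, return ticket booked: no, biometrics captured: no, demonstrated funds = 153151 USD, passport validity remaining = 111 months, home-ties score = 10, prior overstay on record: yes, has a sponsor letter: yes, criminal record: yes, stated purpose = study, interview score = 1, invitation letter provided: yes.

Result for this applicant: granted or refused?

Granted

Atomic conditions:
  has a sponsor letter: yes → true
  prior overstay on record: yes → true
  NOT invitation letter provided: yes → false
  return ticket booked: no → false
  biometrics captured: no → false
  NOT criminal record: yes → false
  interview score < 4: 1 < 4 is true
  intended stay ≥ 481 days: 238 ≥ 481 is false
  home-ties score > 10: 10 > 10 is false
  stated purpose = tourism: study == tourism is false
  passport validity remaining ≥ 34 months: 111 ≥ 34 is true
  demonstrated funds > 7231 USD: 153151 > 7231 is true
  criminal record: yes → true
Combine:
[1.1.1.1] true → true = true
[1.1.1.2] true AND false = false
[1.1.1] true → false = false
[1.1.2.2] false OR false = false
[1.1.2.3] true AND false = false
[1.1.2] false OR false OR false = false
[1.1] false OR false = false
[1] NOT false = true
[2.1.2.1.1.1] false AND true = false
[2.1.2.1.1] NOT false = true
[2.1.2.1] NOT true = false
[2.1.2] NOT false = true
[2.1] false OR true = true
[2.2] exactly-one(false, true) = true
[2.3.2] true OR true = true
[2.3] true OR true = true
[2] true OR true OR true = true
[root] true AND true = true
Overall: true → granted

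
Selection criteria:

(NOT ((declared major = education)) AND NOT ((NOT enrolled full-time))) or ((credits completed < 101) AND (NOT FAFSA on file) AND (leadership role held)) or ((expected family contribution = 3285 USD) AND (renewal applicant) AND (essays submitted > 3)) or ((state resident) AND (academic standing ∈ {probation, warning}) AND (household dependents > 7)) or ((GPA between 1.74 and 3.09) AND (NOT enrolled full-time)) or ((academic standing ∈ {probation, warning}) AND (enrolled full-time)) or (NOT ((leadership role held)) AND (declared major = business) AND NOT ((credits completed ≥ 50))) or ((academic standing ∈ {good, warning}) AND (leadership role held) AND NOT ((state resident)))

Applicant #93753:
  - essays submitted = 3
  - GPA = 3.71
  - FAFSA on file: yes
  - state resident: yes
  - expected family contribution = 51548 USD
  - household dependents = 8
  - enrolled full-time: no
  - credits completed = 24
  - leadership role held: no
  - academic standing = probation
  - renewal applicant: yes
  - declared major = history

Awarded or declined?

Atomic conditions:
  declared major = education: history == education is false
  NOT enrolled full-time: no → true
  credits completed < 101: 24 < 101 is true
  NOT FAFSA on file: yes → false
  leadership role held: no → false
  expected family contribution = 3285 USD: 51548 == 3285 is false
  renewal applicant: yes → true
  essays submitted > 3: 3 > 3 is false
  state resident: yes → true
  academic standing ∈ {probation, warning}: probation is in the set → true
  household dependents > 7: 8 > 7 is true
  GPA between 1.74 and 3.09: 3.71 in [1.74, 3.09] is false
  enrolled full-time: no → false
  declared major = business: history == business is false
  credits completed ≥ 50: 24 ≥ 50 is false
  academic standing ∈ {good, warning}: probation is not in the set → false
Combine:
[1.1] NOT false = true
[1.2] NOT true = false
[1] true AND false = false
[2] true AND false AND false = false
[3] false AND true AND false = false
[4] true AND true AND true = true
[5] false AND true = false
[6] true AND false = false
[7.1] NOT false = true
[7.3] NOT false = true
[7] true AND false AND true = false
[8.3] NOT true = false
[8] false AND false AND false = false
[root] false OR false OR false OR true OR false OR false OR false OR false = true
Overall: true → awarded

Awarded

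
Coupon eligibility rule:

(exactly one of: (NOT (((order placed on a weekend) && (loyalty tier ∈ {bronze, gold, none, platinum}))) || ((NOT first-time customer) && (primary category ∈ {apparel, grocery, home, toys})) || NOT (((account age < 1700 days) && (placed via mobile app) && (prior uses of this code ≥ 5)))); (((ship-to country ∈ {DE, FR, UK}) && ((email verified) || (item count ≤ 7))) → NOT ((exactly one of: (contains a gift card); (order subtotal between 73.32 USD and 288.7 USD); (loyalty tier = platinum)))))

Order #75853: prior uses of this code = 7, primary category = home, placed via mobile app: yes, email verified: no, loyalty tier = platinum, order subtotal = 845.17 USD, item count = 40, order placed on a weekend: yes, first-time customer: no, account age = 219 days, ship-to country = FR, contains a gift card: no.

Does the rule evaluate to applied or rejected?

Rejected

Atomic conditions:
  order placed on a weekend: yes → true
  loyalty tier ∈ {bronze, gold, none, platinum}: platinum is in the set → true
  NOT first-time customer: no → true
  primary category ∈ {apparel, grocery, home, toys}: home is in the set → true
  account age < 1700 days: 219 < 1700 is true
  placed via mobile app: yes → true
  prior uses of this code ≥ 5: 7 ≥ 5 is true
  ship-to country ∈ {DE, FR, UK}: FR is in the set → true
  email verified: no → false
  item count ≤ 7: 40 ≤ 7 is false
  contains a gift card: no → false
  order subtotal between 73.32 USD and 288.7 USD: 845.17 in [73.32, 288.7] is false
  loyalty tier = platinum: platinum == platinum is true
Combine:
[1.1.1] true AND true = true
[1.1] NOT true = false
[1.2] true AND true = true
[1.3.1] true AND true AND true = true
[1.3] NOT true = false
[1] false OR true OR false = true
[2.1.2] false OR false = false
[2.1] true AND false = false
[2.2.1] exactly-one(false, false, true) = true
[2.2] NOT true = false
[2] false → false (antecedent false ⇒ implication holds) = true
[root] exactly-one(true, true) = false
Overall: false → rejected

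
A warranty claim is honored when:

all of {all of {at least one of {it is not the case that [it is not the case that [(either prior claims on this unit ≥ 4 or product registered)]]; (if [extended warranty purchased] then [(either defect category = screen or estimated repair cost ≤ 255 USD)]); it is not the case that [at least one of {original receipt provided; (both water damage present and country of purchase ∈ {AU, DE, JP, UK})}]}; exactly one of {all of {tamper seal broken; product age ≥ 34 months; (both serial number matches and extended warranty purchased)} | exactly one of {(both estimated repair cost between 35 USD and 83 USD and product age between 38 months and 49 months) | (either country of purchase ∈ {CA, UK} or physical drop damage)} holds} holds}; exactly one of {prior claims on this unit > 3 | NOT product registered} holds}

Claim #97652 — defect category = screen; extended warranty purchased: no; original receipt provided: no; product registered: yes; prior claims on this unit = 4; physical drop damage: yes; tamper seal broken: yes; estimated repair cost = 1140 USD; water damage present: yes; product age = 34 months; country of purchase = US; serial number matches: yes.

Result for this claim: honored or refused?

Atomic conditions:
  prior claims on this unit ≥ 4: 4 ≥ 4 is true
  product registered: yes → true
  extended warranty purchased: no → false
  defect category = screen: screen == screen is true
  estimated repair cost ≤ 255 USD: 1140 ≤ 255 is false
  original receipt provided: no → false
  water damage present: yes → true
  country of purchase ∈ {AU, DE, JP, UK}: US is not in the set → false
  tamper seal broken: yes → true
  product age ≥ 34 months: 34 ≥ 34 is true
  serial number matches: yes → true
  estimated repair cost between 35 USD and 83 USD: 1140 in [35, 83] is false
  product age between 38 months and 49 months: 34 in [38, 49] is false
  country of purchase ∈ {CA, UK}: US is not in the set → false
  physical drop damage: yes → true
  prior claims on this unit > 3: 4 > 3 is true
  NOT product registered: yes → false
Combine:
[1.1.1.1.1] true OR true = true
[1.1.1.1] NOT true = false
[1.1.1] NOT false = true
[1.1.2.2] true OR false = true
[1.1.2] false → true (antecedent false ⇒ implication holds) = true
[1.1.3.1.2] true AND false = false
[1.1.3.1] false OR false = false
[1.1.3] NOT false = true
[1.1] true OR true OR true = true
[1.2.1.3] true AND false = false
[1.2.1] true AND true AND false = false
[1.2.2.1] false AND false = false
[1.2.2.2] false OR true = true
[1.2.2] exactly-one(false, true) = true
[1.2] exactly-one(false, true) = true
[1] true AND true = true
[2] exactly-one(true, false) = true
[root] true AND true = true
Overall: true → honored

Honored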